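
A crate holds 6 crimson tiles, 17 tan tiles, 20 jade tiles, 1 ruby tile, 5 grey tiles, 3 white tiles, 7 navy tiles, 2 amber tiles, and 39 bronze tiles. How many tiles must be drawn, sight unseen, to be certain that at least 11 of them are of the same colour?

55

The 9 colours are the holes; the tiles drawn are the pigeons.
To avoid 11 of any one colour, the worst case takes at most 10 of each colour, or every tile of a colour that has fewer than 10.
That gives 6 + 10 + 10 + 1 + 5 + 3 + 7 + 2 + 10 = 54 tiles with no colour reaching 11.
The next tile forces some colour to 11, so 54 + 1 = 55.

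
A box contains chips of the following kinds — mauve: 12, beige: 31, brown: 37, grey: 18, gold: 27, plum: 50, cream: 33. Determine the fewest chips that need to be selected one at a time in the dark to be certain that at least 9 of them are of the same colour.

Pigeonhole: the 7 colours are the holes; the chips drawn are the pigeons.
To avoid 9 of any one colour, the worst case takes at most 8 of each colour.
That gives 8 + 8 + 8 + 8 + 8 + 8 + 8 = 56 chips with no colour reaching 9.
The next chip forces some colour to 9, so 56 + 1 = 57.

57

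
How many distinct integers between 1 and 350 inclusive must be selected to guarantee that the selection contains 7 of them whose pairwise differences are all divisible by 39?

235

Integers whose pairwise differences are multiples of 39 are exactly those sharing a remainder mod 39. The 39 residue classes mod 39 are the pigeonholes.
With 234 integers one could put 6 in each residue class and have no class reach 7.
The 235th integer pushes some class to 7, so 39·6 + 1 = 235.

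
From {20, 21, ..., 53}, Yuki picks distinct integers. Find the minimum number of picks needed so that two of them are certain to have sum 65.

22

Two chosen integers sum to 65 exactly when both halves of some pair {x, 65−x} with 20 ≤ x ≤ 65−x ≤ 45 are chosen — 13 such pairs.
The remaining 8 elements (those with no distinct partner in range) can never complete a 65-sum, so the worst case takes all of them and one from each pair: 8 + 13 = 21.
The 22nd integer has to be the second member of some pair, so 21 + 1 = 22.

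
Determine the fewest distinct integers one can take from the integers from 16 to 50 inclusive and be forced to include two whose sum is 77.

24

Two chosen integers sum to 77 exactly when both halves of some pair {x, 77−x} with 27 ≤ x ≤ 77−x ≤ 50 are chosen — 12 such pairs.
The remaining 11 elements (those with no distinct partner in range) can never complete a 77-sum, so the worst case takes all of them and one from each pair: 11 + 12 = 23.
The 24th integer has to be the second member of some pair, so 23 + 1 = 24.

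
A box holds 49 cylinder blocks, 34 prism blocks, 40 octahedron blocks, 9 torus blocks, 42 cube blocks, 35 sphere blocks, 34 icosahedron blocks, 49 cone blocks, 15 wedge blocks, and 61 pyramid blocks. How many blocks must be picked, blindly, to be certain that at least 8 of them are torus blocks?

367

In the worst case for collecting torus blocks, every non-torus block comes out first.
There are 49 + 34 + 40 + 42 + 35 + 34 + 49 + 15 + 61 = 359 non-torus blocks altogether.
After those, each further block must be torus, so 359 + 8 = 367 draws guarantee 8 torus blocks.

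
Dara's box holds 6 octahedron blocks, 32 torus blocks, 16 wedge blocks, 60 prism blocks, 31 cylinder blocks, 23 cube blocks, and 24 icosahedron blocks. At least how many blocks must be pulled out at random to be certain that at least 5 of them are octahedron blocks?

191

In the worst case for collecting octahedron blocks, every non-octahedron block comes out first.
There are 32 + 16 + 60 + 31 + 23 + 24 = 186 non-octahedron blocks altogether.
After those, each further block must be octahedron, so 186 + 5 = 191 draws guarantee 5 octahedron blocks.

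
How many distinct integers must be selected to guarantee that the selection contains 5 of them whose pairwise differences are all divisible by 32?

129

Integers whose pairwise differences are multiples of 32 are exactly those sharing a remainder mod 32. The 32 residue classes mod 32 are the pigeonholes.
With 128 integers one could put 4 in each residue class and have no class reach 5.
The 129th integer pushes some class to 5, so 32·4 + 1 = 129.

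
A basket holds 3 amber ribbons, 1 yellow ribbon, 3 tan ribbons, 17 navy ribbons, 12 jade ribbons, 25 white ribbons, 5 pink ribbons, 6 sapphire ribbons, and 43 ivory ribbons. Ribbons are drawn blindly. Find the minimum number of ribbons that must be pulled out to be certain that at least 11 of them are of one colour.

59

By pigeonhole, put each drawn ribbon into a box by colour. The largest draw with every box below 11 takes min(count, 10) from each colour; colours with fewer than 10 contribute all they have.
Σ min(cᵢ, 10) = 3 + 1 + 3 + 10 + 10 + 10 + 5 + 6 + 10 = 58.
Draw number 58 + 1 = 59 must push one box to 11.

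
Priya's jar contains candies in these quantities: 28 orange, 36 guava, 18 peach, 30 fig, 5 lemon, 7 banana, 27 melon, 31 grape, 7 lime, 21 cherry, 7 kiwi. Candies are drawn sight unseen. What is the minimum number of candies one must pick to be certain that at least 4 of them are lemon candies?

216

In the worst case for collecting lemon candies, every non-lemon candy comes out first.
There are 28 + 36 + 18 + 30 + 7 + 27 + 31 + 7 + 21 + 7 = 212 non-lemon candies altogether.
After those, each further candy must be lemon, so 212 + 4 = 216 draws guarantee 4 lemon candies.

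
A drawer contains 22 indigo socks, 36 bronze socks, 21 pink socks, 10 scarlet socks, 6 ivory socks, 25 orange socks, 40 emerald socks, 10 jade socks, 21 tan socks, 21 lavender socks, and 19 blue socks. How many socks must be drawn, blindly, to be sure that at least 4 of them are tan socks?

In the worst case for collecting tan socks, every non-tan sock comes out first.
There are 22 + 36 + 21 + 10 + 6 + 25 + 40 + 10 + 21 + 19 = 210 non-tan socks altogether.
After those, each further sock must be tan, so 210 + 4 = 214 draws guarantee 4 tan socks.

214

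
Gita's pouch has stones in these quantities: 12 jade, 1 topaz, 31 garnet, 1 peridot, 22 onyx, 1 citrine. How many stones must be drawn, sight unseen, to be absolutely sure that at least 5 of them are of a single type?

16

Put each drawn stone into a box by type. The largest draw with every box below 5 takes min(count, 4) from each type; types with fewer than 4 contribute all they have.
Σ min(cᵢ, 4) = 4 + 1 + 4 + 1 + 4 + 1 = 15.
Draw number 15 + 1 = 16 must push one box to 5.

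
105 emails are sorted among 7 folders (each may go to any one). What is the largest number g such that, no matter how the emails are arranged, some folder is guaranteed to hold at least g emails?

15

The 7 folders are the holes and the 105 emails are the pigeons.
If every folder held at most 14 emails, the total would be at most 7 × 14 = 98, which is less than 105.
So some folder holds at least ⌈105/7⌉ = 15 emails.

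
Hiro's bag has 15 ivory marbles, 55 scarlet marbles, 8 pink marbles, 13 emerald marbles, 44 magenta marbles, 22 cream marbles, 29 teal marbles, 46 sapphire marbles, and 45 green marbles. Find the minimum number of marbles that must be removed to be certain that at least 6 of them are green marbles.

238

In the worst case for collecting green marbles, every non-green marble comes out first.
There are 15 + 55 + 8 + 13 + 44 + 22 + 29 + 46 = 232 non-green marbles altogether.
After those, each further marble must be green, so 232 + 6 = 238 draws guarantee 6 green marbles.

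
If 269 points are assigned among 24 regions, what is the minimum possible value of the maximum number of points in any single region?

12

The 24 regions are the holes and the 269 points are the pigeons.
If every region held at most 11 points, the total would be at most 24 × 11 = 264, which is less than 269.
So some region holds at least ⌈269/24⌉ = 12 points.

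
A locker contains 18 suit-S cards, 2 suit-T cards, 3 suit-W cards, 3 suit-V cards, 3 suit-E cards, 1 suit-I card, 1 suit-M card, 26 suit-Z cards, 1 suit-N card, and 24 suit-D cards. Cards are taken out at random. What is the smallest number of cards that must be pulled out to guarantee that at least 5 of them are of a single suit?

27

Pigeonhole: put each drawn card into a box by suit. The largest draw with every box below 5 takes min(count, 4) from each suit; suits with fewer than 4 contribute all they have.
Σ min(cᵢ, 4) = 4 + 2 + 3 + 3 + 3 + 1 + 1 + 4 + 1 + 4 = 26.
Draw number 26 + 1 = 27 must push one box to 5.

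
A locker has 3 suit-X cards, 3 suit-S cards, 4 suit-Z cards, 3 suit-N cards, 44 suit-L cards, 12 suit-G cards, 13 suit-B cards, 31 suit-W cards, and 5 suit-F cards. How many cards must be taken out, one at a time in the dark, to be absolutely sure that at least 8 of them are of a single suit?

The 9 suits are the holes; the cards drawn are the pigeons.
To avoid 8 of any one suit, the worst case takes at most 7 of each suit, or every card of a suit that has fewer than 7.
That gives 3 + 3 + 4 + 3 + 7 + 7 + 7 + 7 + 5 = 46 cards with no suit reaching 8.
The next card forces some suit to 8, so 46 + 1 = 47.

47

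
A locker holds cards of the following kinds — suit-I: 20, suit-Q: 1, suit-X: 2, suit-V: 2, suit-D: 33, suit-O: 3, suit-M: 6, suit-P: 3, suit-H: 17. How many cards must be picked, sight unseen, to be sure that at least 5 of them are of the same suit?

28

By pigeonhole, the 9 suits are the holes; the cards drawn are the pigeons.
To avoid 5 of any one suit, the worst case takes at most 4 of each suit, or every card of a suit that has fewer than 4.
That gives 4 + 1 + 2 + 2 + 4 + 3 + 4 + 3 + 4 = 27 cards with no suit reaching 5.
The next card forces some suit to 5, so 27 + 1 = 28.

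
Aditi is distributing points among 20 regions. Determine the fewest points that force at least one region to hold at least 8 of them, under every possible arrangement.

With 140 points one could put exactly 7 in each of the 20 regions, and no region would reach 8.
By the pigeonhole principle, one more point must land in a region that already has 7, giving it 8.
So 20 × 7 + 1 = 141 points are required.

141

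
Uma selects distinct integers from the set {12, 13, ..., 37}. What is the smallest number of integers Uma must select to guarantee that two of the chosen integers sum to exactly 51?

Two chosen integers sum to 51 exactly when both halves of some pair {x, 51−x} with 14 ≤ x ≤ 51−x ≤ 37 are chosen — 12 such pairs.
The remaining 2 elements (those with no distinct partner in range) can never complete a 51-sum, so the worst case takes all of them and one from each pair: 2 + 12 = 14.
The 15th integer has to be the second member of some pair, so 14 + 1 = 15.

15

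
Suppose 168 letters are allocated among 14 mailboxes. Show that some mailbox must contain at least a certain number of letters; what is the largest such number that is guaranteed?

Pigeonhole: the 14 mailboxes are the holes and the 168 letters are the pigeons.
If every mailbox held at most 11 letters, the total would be at most 14 × 11 = 154, which is less than 168.
So some mailbox holds at least ⌈168/14⌉ = 12 letters.

12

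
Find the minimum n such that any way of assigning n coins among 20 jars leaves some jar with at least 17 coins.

321

With 320 coins one could put exactly 16 in each of the 20 jars, and no jar would reach 17.
By the pigeonhole principle, one more coin must land in a jar that already has 16, giving it 17.
So 20 × 16 + 1 = 321 coins are required.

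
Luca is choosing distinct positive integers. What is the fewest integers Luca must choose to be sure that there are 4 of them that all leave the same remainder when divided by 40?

Pigeonhole: the 40 residue classes mod 40 are the pigeonholes.
With 120 integers one could put 3 in each residue class and have no class reach 4.
The 121st integer pushes some class to 4, so 40·3 + 1 = 121.

121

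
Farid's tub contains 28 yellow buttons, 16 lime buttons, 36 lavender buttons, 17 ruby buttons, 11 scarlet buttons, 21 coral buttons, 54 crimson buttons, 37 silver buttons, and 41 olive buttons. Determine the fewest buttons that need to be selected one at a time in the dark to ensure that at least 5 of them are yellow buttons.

238

In the worst case for collecting yellow buttons, every non-yellow button comes out first.
There are 16 + 36 + 17 + 11 + 21 + 54 + 37 + 41 = 233 non-yellow buttons altogether.
After those, each further button must be yellow, so 233 + 5 = 238 draws guarantee 5 yellow buttons.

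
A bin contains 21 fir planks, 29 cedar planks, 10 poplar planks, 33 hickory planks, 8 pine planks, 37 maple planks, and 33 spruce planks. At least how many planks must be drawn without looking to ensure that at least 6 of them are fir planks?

156

In the worst case for collecting fir planks, every non-fir plank comes out first.
There are 29 + 10 + 33 + 8 + 37 + 33 = 150 non-fir planks altogether.
After those, each further plank must be fir, so 150 + 6 = 156 draws guarantee 6 fir planks.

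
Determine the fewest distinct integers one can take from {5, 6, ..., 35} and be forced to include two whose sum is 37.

18

A set avoiding the sum 37 can contain at most one of each pair {x, 37−x}, plus the 3 elements whose complement lies outside the range.
The integers 19, …, 35 (17 of them) are such a set: any two sum to at least 19+20 = 39 > 37.
Any 18th integer completes one of the 14 pairs, so 18 choices force a sum of 37.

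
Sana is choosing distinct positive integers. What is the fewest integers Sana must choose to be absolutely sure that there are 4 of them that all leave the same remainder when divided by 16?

49

The 16 residue classes mod 16 are the pigeonholes.
With 48 integers one could put 3 in each residue class and have no class reach 4.
The 49th integer pushes some class to 4, so 16·3 + 1 = 49.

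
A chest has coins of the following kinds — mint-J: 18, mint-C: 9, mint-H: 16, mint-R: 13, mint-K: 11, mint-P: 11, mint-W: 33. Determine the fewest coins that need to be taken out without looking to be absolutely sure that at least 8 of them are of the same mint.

Pigeonhole: put each drawn coin into a box by mint. The largest draw with every box below 8 takes min(count, 7) from each mint.
Σ min(cᵢ, 7) = 7 + 7 + 7 + 7 + 7 + 7 + 7 = 49.
Draw number 49 + 1 = 50 must push one box to 8.

50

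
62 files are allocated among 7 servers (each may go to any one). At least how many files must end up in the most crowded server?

By the pigeonhole principle, the 7 servers are the holes and the 62 files are the pigeons.
If every server held at most 8 files, the total would be at most 7 × 8 = 56, which is less than 62.
So some server holds at least ⌈62/7⌉ = 9 files.

9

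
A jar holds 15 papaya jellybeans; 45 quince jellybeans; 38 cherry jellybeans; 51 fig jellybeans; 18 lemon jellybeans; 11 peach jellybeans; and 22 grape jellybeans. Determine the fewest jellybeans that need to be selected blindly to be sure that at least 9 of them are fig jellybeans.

158

In the worst case for collecting fig jellybeans, every non-fig jellybean comes out first.
There are 15 + 45 + 38 + 18 + 11 + 22 = 149 non-fig jellybeans altogether.
After those, each further jellybean must be fig, so 149 + 9 = 158 draws guarantee 9 fig jellybeans.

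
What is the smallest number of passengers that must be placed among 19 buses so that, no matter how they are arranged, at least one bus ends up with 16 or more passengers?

286

With 285 passengers one could put exactly 15 in each of the 19 buses, and no bus would reach 16.
Pigeonhole: one more passenger must land in a bus that already has 15, giving it 16.
So 19 × 15 + 1 = 286 passengers are required.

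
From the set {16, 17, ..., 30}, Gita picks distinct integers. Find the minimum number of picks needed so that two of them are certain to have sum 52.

Two chosen integers sum to 52 exactly when both halves of some pair {x, 52−x} with 22 ≤ x ≤ 52−x ≤ 30 are chosen — 4 such pairs.
The remaining 7 elements (those with no distinct partner in range) can never complete a 52-sum, so the worst case takes all of them and one from each pair: 7 + 4 = 11.
By the pigeonhole principle, the 12th integer has to be the second member of some pair, so 11 + 1 = 12.

12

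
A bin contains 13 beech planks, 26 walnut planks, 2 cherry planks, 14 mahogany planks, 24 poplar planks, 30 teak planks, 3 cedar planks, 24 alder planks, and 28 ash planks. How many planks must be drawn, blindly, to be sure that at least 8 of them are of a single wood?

An adversary could hand out at most 7 planks per wood (cherry, cedar run out sooner): 7 + 7 + 2 + 7 + 7 + 7 + 3 + 7 + 7 = 54 planks and still no wood has 8.
Pigeonhole: one more plank lands in a wood already at 7, so 55 draws are enough and 54 are not.

55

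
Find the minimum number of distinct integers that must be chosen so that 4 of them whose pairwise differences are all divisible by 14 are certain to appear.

Integers whose pairwise differences are multiples of 14 are exactly those sharing a remainder mod 14. Pigeonhole: the 14 residue classes mod 14 are the pigeonholes.
With 42 integers one could put 3 in each residue class and have no class reach 4.
The 43rd integer pushes some class to 4, so 14·3 + 1 = 43.

43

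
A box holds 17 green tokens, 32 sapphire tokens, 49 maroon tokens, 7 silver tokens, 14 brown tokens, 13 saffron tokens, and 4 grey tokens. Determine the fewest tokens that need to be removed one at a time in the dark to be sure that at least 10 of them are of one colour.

57

Put each drawn token into a box by colour. The largest draw with every box below 10 takes min(count, 9) from each colour; colours with fewer than 9 contribute all they have.
Σ min(cᵢ, 9) = 9 + 9 + 9 + 7 + 9 + 9 + 4 = 56.
Draw number 56 + 1 = 57 must push one box to 10.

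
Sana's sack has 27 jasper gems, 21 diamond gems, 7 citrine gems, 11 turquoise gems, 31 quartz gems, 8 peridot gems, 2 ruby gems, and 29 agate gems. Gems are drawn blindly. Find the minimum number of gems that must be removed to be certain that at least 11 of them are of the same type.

An adversary could hand out at most 10 gems per type (citrine, peridot, ruby run out sooner): 10 + 10 + 7 + 10 + 10 + 8 + 2 + 10 = 67 gems and still no type has 11.
One more gem lands in a type already at 10, so 68 draws are enough and 67 are not.

68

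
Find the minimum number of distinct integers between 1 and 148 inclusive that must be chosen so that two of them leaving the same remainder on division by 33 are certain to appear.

The 33 residue classes mod 33 are the pigeonholes.
With 33 integers one could put 1 in each residue class and have no class reach 2.
The 34th integer pushes some class to 2, so 33·1 + 1 = 34.

34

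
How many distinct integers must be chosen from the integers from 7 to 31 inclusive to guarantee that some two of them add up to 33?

16

A set avoiding the sum 33 can contain at most one of each pair {x, 33−x}, plus the 5 elements whose complement lies outside the range.
The integers 17, …, 31 (15 of them) are such a set: any two sum to at least 17+18 = 35 > 33.
Any 16th integer completes one of the 10 pairs, so 16 choices force a sum of 33.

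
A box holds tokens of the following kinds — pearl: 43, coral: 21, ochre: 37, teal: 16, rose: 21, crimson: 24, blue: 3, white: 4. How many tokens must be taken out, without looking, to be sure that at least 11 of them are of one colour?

An adversary could hand out at most 10 tokens per colour (blue, white run out sooner): 10 + 10 + 10 + 10 + 10 + 10 + 3 + 4 = 67 tokens and still no colour has 11.
By pigeonhole, one more token lands in a colour already at 10, so 68 draws are enough and 67 are not.

68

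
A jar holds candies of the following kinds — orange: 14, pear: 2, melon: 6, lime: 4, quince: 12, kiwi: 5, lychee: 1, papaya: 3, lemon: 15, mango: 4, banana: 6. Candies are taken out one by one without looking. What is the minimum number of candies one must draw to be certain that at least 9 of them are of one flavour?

Pigeonhole: put each drawn candy into a box by flavour. The largest draw with every box below 9 takes min(count, 8) from each flavour; flavours with fewer than 8 contribute all they have.
Σ min(cᵢ, 8) = 8 + 2 + 6 + 4 + 8 + 5 + 1 + 3 + 8 + 4 + 6 = 55.
Draw number 55 + 1 = 56 must push one box to 9.

56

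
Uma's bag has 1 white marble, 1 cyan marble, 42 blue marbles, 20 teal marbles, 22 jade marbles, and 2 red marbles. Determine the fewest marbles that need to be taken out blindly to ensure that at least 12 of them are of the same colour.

An adversary could hand out at most 11 marbles per colour (white, cyan, red run out sooner): 1 + 1 + 11 + 11 + 11 + 2 = 37 marbles and still no colour has 12.
By pigeonhole, one more marble lands in a colour already at 11, so 38 draws are enough and 37 are not.

38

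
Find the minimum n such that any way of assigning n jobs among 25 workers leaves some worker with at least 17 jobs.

With 400 jobs one could put exactly 16 in each of the 25 workers, and no worker would reach 17.
By the pigeonhole principle, one more job must land in a worker that already has 16, giving it 17.
So 25 × 16 + 1 = 401 jobs are required.

401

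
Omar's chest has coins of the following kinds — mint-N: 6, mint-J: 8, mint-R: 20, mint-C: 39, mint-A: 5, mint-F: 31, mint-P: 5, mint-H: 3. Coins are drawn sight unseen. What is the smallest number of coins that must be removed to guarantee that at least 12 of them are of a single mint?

An adversary could hand out at most 11 coins per mint (5 mints run out sooner): 6 + 8 + 11 + 11 + 5 + 11 + 5 + 3 = 60 coins and still no mint has 12.
By pigeonhole, one more coin lands in a mint already at 11, so 61 draws are enough and 60 are not.

61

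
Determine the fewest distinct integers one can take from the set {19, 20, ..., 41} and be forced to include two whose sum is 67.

Group the elements by complementary pair {x, 67−x}: {26,41}, {27,40}, {28,39}, …, giving 8 two-element pairs and 7 integers whose partner 67−x falls outside [19,41].
By pigeonhole, treating each of those 15 groups as a pigeonhole, one can pick one integer per group — 15 integers — with no two summing to 67.
The 16th integer lands in an occupied pair, forcing a sum of 67.

16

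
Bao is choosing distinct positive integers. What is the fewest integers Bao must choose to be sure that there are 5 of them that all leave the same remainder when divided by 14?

57

The 14 residue classes mod 14 are the pigeonholes.
With 56 integers one could put 4 in each residue class and have no class reach 5.
The 57th integer pushes some class to 5, so 14·4 + 1 = 57.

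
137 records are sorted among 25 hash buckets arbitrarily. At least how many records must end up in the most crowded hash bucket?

Pigeonhole: the 25 hash buckets are the holes and the 137 records are the pigeons.
If every hash bucket held at most 5 records, the total would be at most 25 × 5 = 125, which is less than 137.
So some hash bucket holds at least ⌈137/25⌉ = 6 records.

6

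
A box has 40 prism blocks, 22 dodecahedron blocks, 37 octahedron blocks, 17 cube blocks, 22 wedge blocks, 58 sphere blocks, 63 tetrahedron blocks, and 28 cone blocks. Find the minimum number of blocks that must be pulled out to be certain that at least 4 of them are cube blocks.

274

In the worst case for collecting cube blocks, every non-cube block comes out first.
There are 40 + 22 + 37 + 22 + 58 + 63 + 28 = 270 non-cube blocks altogether.
After those, each further block must be cube, so 270 + 4 = 274 draws guarantee 4 cube blocks.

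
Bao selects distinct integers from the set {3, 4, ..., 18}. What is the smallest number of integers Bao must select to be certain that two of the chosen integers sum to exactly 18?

Group the elements by complementary pair {x, 18−x}: {3,15}, {4,14}, {5,13}, …, giving 6 two-element pairs, the single value 9 (it cannot pair with itself since the integers are distinct), and 3 integers whose partner 18−x falls outside [3,18].
Treating each of those 10 groups as a pigeonhole, one can pick one integer per group — 10 integers — with no two summing to 18.
The 11th integer lands in an occupied pair, forcing a sum of 18.

11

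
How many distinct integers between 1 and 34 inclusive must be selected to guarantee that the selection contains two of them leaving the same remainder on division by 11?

By the pigeonhole principle, the 11 residue classes mod 11 are the pigeonholes.
With 11 integers one could put 1 in each residue class and have no class reach 2.
The 12th integer pushes some class to 2, so 11·1 + 1 = 12.

12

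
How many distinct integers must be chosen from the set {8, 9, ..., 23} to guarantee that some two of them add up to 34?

Two chosen integers sum to 34 exactly when both halves of some pair {x, 34−x} with 11 ≤ x ≤ 34−x ≤ 23 are chosen — 6 such pairs.
The remaining 4 elements (those with no distinct partner in range) can never complete a 34-sum, so the worst case takes all of them and one from each pair: 4 + 6 = 10.
By pigeonhole, the 11th integer has to be the second member of some pair, so 10 + 1 = 11.

11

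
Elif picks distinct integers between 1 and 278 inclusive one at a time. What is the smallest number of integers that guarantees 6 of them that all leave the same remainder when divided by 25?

The 25 residue classes mod 25 are the pigeonholes.
With 125 integers one could put 5 in each residue class and have no class reach 6.
The 126th integer pushes some class to 6, so 25·5 + 1 = 126.

126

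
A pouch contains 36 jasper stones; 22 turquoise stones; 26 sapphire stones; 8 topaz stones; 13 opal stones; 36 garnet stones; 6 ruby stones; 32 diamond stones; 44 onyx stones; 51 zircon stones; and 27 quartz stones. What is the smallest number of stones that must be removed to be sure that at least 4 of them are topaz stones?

In the worst case for collecting topaz stones, every non-topaz stone comes out first.
There are 36 + 22 + 26 + 13 + 36 + 6 + 32 + 44 + 51 + 27 = 293 non-topaz stones altogether.
After those, each further stone must be topaz, so 293 + 4 = 297 draws guarantee 4 topaz stones.

297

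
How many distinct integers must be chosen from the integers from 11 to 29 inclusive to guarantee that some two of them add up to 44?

Two chosen integers sum to 44 exactly when both halves of some pair {x, 44−x} with 15 ≤ x ≤ 44−x ≤ 29 are chosen — 7 such pairs.
The remaining 5 elements (those with no distinct partner in range) can never complete a 44-sum, so the worst case takes all of them and one from each pair: 5 + 7 = 12.
The 13th integer has to be the second member of some pair, so 12 + 1 = 13.

13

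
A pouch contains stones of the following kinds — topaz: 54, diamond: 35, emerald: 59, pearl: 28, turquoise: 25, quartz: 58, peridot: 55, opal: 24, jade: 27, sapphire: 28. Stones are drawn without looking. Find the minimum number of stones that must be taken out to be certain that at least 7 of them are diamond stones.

In the worst case for collecting diamond stones, every non-diamond stone comes out first.
There are 54 + 59 + 28 + 25 + 58 + 55 + 24 + 27 + 28 = 358 non-diamond stones altogether.
After those, each further stone must be diamond, so 358 + 7 = 365 draws guarantee 7 diamond stones.

365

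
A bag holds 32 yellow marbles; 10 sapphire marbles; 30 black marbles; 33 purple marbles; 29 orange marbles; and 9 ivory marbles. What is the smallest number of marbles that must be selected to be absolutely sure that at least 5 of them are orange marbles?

119

In the worst case for collecting orange marbles, every non-orange marble comes out first.
There are 32 + 10 + 30 + 33 + 9 = 114 non-orange marbles altogether.
After those, each further marble must be orange, so 114 + 5 = 119 draws guarantee 5 orange marbles.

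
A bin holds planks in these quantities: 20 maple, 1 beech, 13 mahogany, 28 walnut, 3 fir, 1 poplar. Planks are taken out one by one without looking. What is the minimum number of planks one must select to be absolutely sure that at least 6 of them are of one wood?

21

The 6 woods are the holes; the planks drawn are the pigeons.
To avoid 6 of any one wood, the worst case takes at most 5 of each wood, or every plank of a wood that has fewer than 5.
That gives 5 + 1 + 5 + 5 + 3 + 1 = 20 planks with no wood reaching 6.
The next plank forces some wood to 6, so 20 + 1 = 21.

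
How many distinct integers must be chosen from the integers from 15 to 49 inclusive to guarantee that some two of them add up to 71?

Group the elements by complementary pair {x, 71−x}: {22,49}, {23,48}, {24,47}, …, giving 14 two-element pairs and 7 integers whose partner 71−x falls outside [15,49].
Pigeonhole: treating each of those 21 groups as a pigeonhole, one can pick one integer per group — 21 integers — with no two summing to 71.
The 22nd integer lands in an occupied pair, forcing a sum of 71.

22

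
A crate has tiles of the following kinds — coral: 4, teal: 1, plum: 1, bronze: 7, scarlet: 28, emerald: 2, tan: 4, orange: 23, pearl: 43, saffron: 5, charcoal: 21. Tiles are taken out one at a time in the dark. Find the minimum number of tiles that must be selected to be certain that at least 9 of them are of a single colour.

An adversary could hand out at most 8 tiles per colour (7 colours run out sooner): 4 + 1 + 1 + 7 + 8 + 2 + 4 + 8 + 8 + 5 + 8 = 56 tiles and still no colour has 9.
By the pigeonhole principle, one more tile lands in a colour already at 8, so 57 draws are enough and 56 are not.

57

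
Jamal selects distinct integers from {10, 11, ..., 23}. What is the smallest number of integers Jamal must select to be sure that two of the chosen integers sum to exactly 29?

Two chosen integers sum to 29 exactly when both halves of some pair {x, 29−x} with 10 ≤ x ≤ 29−x ≤ 19 are chosen — 5 such pairs.
The remaining 4 elements (those with no distinct partner in range) can never complete a 29-sum, so the worst case takes all of them and one from each pair: 4 + 5 = 9.
Pigeonhole: the 10th integer has to be the second member of some pair, so 9 + 1 = 10.

10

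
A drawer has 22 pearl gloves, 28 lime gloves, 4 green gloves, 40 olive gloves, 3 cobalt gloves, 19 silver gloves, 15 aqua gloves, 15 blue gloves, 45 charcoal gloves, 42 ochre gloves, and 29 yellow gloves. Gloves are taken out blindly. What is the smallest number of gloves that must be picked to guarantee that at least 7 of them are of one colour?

Put each drawn glove into a box by colour. The largest draw with every box below 7 takes min(count, 6) from each colour; colours with fewer than 6 contribute all they have.
Σ min(cᵢ, 6) = 6 + 6 + 4 + 6 + 3 + 6 + 6 + 6 + 6 + 6 + 6 = 61.
Draw number 61 + 1 = 62 must push one box to 7.

62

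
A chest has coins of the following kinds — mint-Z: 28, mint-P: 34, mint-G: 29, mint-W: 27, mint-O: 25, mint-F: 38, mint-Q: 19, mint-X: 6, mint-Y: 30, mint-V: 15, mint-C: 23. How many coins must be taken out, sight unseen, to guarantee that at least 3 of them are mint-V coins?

262

In the worst case for collecting mint-V coins, every non-mint-V coin comes out first.
There are 28 + 34 + 29 + 27 + 25 + 38 + 19 + 6 + 30 + 23 = 259 non-mint-V coins altogether.
After those, each further coin must be mint-V, so 259 + 3 = 262 draws guarantee 3 mint-V coins.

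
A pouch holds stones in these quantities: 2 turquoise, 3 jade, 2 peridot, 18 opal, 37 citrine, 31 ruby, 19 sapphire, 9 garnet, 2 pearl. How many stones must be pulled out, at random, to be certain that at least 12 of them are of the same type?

63

The 9 types are the holes; the stones drawn are the pigeons.
To avoid 12 of any one type, the worst case takes at most 11 of each type, or every stone of a type that has fewer than 11.
That gives 2 + 3 + 2 + 11 + 11 + 11 + 11 + 9 + 2 = 62 stones with no type reaching 12.
The next stone forces some type to 12, so 62 + 1 = 63.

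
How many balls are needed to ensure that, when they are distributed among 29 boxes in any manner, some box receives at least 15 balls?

With 406 balls one could put exactly 14 in each of the 29 boxes, and no box would reach 15.
One more ball must land in a box that already has 14, giving it 15.
So 29 × 14 + 1 = 407 balls are required.

407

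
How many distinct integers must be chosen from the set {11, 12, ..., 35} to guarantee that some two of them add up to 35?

19

Two chosen integers sum to 35 exactly when both halves of some pair {x, 35−x} with 11 ≤ x ≤ 35−x ≤ 24 are chosen — 7 such pairs.
The remaining 11 elements (those with no distinct partner in range) can never complete a 35-sum, so the worst case takes all of them and one from each pair: 11 + 7 = 18.
The 19th integer has to be the second member of some pair, so 18 + 1 = 19.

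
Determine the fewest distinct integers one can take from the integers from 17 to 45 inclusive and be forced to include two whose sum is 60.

17

Two chosen integers sum to 60 exactly when both halves of some pair {x, 60−x} with 17 ≤ x ≤ 60−x ≤ 43 are chosen — 13 such pairs.
The remaining 3 elements (those with no distinct partner in range) can never complete a 60-sum, so the worst case takes all of them and one from each pair: 3 + 13 = 16.
The 17th integer has to be the second member of some pair, so 16 + 1 = 17.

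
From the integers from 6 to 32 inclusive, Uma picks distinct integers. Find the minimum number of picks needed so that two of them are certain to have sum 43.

17

A set avoiding the sum 43 can contain at most one of each pair {x, 43−x}, plus the 5 elements whose complement lies outside the range.
The integers 6, …, 21 (16 of them) are such a set: any two sum to at least 6+7 = 13 and at most 20+21 = 41 < 43.
By pigeonhole, any 17th integer completes one of the 11 pairs, so 17 choices force a sum of 43.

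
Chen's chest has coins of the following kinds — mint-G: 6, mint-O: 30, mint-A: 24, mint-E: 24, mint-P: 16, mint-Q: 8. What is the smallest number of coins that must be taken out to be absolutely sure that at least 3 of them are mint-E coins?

87

In the worst case for collecting mint-E coins, every non-mint-E coin comes out first.
There are 6 + 30 + 24 + 16 + 8 = 84 non-mint-E coins altogether.
After those, each further coin must be mint-E, so 84 + 3 = 87 draws guarantee 3 mint-E coins.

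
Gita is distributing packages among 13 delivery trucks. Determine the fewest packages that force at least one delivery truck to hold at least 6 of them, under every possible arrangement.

66

With 65 packages one could put exactly 5 in each of the 13 delivery trucks, and no delivery truck would reach 6.
By the pigeonhole principle, one more package must land in a delivery truck that already has 5, giving it 6.
So 13 × 5 + 1 = 66 packages are required.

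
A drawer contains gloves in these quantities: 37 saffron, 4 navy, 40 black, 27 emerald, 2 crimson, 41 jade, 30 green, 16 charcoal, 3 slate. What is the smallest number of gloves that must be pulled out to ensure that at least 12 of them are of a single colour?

The 9 colours are the holes; the gloves drawn are the pigeons.
To avoid 12 of any one colour, the worst case takes at most 11 of each colour, or every glove of a colour that has fewer than 11.
That gives 11 + 4 + 11 + 11 + 2 + 11 + 11 + 11 + 3 = 75 gloves with no colour reaching 12.
The next glove forces some colour to 12, so 75 + 1 = 76.

76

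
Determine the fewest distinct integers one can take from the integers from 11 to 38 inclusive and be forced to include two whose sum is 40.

Group the elements by complementary pair {x, 40−x}: {11,29}, {12,28}, {13,27}, …, giving 9 two-element pairs; the single value 20 (it cannot pair with itself since the integers are distinct); and 9 integers whose partner 40−x falls outside [11,38].
By the pigeonhole principle, treating each of those 19 groups as a pigeonhole, one can pick one integer per group — 19 integers — with no two summing to 40.
The 20th integer lands in an occupied pair, forcing a sum of 40.

20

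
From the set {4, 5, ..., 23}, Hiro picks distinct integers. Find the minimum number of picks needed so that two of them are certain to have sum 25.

12

Group the elements by complementary pair {x, 25−x}: {4,21}, {5,20}, {6,19}, …, giving 9 two-element pairs and 2 integers whose partner 25−x falls outside [4,23].
By pigeonhole, treating each of those 11 groups as a pigeonhole, one can pick one integer per group — 11 integers — with no two summing to 25.
The 12th integer lands in an occupied pair, forcing a sum of 25.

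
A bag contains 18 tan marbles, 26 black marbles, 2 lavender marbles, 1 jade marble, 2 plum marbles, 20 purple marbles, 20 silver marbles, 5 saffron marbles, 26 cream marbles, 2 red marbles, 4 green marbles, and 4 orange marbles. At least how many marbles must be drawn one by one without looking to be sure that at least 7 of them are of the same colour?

An adversary could hand out at most 6 marbles per colour (7 colours run out sooner): 6 + 6 + 2 + 1 + 2 + 6 + 6 + 5 + 6 + 2 + 4 + 4 = 50 marbles and still no colour has 7.
By pigeonhole, one more marble lands in a colour already at 6, so 51 draws are enough and 50 are not.

51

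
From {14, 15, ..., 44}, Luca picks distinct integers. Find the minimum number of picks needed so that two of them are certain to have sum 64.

Group the elements by complementary pair {x, 64−x}: {20,44}, {21,43}, {22,42}, …, giving 12 two-element pairs; the single value 32 (it cannot pair with itself since the integers are distinct); and 6 integers whose partner 64−x falls outside [14,44].
Pigeonhole: treating each of those 19 groups as a pigeonhole, one can pick one integer per group — 19 integers — with no two summing to 64.
The 20th integer lands in an occupied pair, forcing a sum of 64.

20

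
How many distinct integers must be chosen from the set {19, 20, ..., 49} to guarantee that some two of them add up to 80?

Group the elements by complementary pair {x, 80−x}: {31,49}, {32,48}, {33,47}, …, giving 9 two-element pairs, the single value 40 (it cannot pair with itself since the integers are distinct), and 12 integers whose partner 80−x falls outside [19,49].
Pigeonhole: treating each of those 22 groups as a pigeonhole, one can pick one integer per group — 22 integers — with no two summing to 80.
The 23rd integer lands in an occupied pair, forcing a sum of 80.

23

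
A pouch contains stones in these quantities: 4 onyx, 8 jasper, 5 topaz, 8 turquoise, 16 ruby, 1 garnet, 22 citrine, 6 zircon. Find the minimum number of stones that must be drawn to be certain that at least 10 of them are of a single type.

51

An adversary could hand out at most 9 stones per type (6 types run out sooner): 4 + 8 + 5 + 8 + 9 + 1 + 9 + 6 = 50 stones and still no type has 10.
One more stone lands in a type already at 9, so 51 draws are enough and 50 are not.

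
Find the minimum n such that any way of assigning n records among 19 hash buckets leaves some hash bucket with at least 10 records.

With 171 records one could put exactly 9 in each of the 19 hash buckets, and no hash bucket would reach 10.
By the pigeonhole principle, one more record must land in a hash bucket that already has 9, giving it 10.
So 19 × 9 + 1 = 172 records are required.

172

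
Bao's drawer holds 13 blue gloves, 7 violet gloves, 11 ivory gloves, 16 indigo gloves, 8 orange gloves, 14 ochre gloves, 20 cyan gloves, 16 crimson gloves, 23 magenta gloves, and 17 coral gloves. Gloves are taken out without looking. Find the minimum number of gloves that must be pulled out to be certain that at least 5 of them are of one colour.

An adversary could hand out at most 4 gloves per colour: 4 + 4 + 4 + 4 + 4 + 4 + 4 + 4 + 4 + 4 = 40 gloves and still no colour has 5.
By pigeonhole, one more glove lands in a colour already at 4, so 41 draws are enough and 40 are not.

41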